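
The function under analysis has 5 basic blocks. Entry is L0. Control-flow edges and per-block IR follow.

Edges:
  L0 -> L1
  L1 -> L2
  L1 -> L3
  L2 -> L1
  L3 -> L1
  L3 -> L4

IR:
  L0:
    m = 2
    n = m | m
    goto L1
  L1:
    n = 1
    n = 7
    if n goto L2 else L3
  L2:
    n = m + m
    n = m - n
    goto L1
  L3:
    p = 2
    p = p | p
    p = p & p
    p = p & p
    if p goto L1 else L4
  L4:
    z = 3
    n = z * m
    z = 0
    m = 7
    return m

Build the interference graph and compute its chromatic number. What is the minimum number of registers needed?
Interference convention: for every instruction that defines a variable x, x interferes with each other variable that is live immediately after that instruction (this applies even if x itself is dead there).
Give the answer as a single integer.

Answer: 2

Working:
Block summaries:
  L0: {m,n} / ∅
  L1: {n} / ∅
  L2: {n} / {m}
  L3: {p} / ∅
  L4: {m,n,z} / {m}

Liveness:
  L0 li=∅ lo={m}
  L1 li={m} lo={m}
  L2 li={m} lo={m}
  L3 li={m} lo={m}
  L4 li={m} lo=∅

Interference:
  m: {n,p,z}
  n: {m}
  p: {m}
  z: {m}

Colouring:
  clique {m,n} ⇒ need ≥ 2
  2-colouring: c0={m}  c1={n,p,z}
  χ = 2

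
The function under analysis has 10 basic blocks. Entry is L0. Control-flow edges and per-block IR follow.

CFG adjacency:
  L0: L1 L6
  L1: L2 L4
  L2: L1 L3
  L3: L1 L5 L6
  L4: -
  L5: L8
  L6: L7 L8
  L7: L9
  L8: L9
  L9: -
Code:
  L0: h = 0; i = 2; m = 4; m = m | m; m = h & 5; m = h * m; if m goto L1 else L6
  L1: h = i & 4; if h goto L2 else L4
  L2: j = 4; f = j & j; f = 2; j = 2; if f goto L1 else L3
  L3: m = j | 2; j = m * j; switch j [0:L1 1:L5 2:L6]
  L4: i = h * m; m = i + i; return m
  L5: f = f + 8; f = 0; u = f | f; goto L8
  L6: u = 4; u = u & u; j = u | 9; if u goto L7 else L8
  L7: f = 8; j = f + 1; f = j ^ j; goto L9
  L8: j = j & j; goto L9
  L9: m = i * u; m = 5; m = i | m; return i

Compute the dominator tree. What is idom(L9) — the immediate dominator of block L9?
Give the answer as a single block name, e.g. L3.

idom tree: L1←L0 L2←L1 L3←L2 L4←L1 L5←L3 L6←L0 L7←L6 L8←L0 L9←L0
Dom at joins:
  L1: preds {L0,L2,L3}: {L0} ∩ {L0,L1,L2} ∩ {L0,L1,L2,L3} = {L0}; idom=L0
  L6: preds {L0,L3}: {L0} ∩ {L0,L1,L2,L3} = {L0}; idom=L0
  L8: preds {L5,L6}: {L0,L1,L2,L3,L5} ∩ {L0,L6} = {L0}; idom=L0
  L9: preds {L7,L8}: {L0,L6,L7} ∩ {L0,L8} = {L0}; idom=L0

idom(L9) = L0

Answer: L0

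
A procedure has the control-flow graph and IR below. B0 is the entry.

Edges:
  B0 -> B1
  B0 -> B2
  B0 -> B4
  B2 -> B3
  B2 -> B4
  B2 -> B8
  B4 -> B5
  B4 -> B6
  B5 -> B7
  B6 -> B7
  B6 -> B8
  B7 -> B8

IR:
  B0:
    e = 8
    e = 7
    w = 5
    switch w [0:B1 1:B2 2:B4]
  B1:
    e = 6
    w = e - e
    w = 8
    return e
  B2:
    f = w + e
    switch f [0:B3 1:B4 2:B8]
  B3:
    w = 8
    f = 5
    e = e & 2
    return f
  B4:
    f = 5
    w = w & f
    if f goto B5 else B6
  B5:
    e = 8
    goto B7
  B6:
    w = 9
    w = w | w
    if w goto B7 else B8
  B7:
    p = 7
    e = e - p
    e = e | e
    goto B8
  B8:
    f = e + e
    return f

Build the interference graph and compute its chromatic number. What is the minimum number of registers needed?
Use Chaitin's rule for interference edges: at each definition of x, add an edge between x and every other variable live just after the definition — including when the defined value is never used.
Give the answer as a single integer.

def/use:
  B0 def {e,w} use ∅
  B1 def {e,w} use ∅
  B2 def {f} use {e,w}
  B3 def {e,f,w} use {e}
  B4 def {f,w} use {w}
  B5 def {e} use ∅
  B6 def {w} use ∅
  B7 def {e,p} use {e}
  B8 def {f} use {e}

Backward fixpoint:
  B0 li=∅ lo={e,w}
  B1 li=∅ lo=∅
  B2 li={e,w} lo={e,w}
  B3 li={e} lo=∅
  B4 li={e,w} lo={e}
  B5 li=∅ lo={e}
  B6 li={e} lo={e}
  B7 li={e} lo={e}
  B8 li={e} lo=∅

Interference:
  e: {f,p,w}
  f: {e,w}
  p: {e}
  w: {e,f}

Colouring:
  {e,f,w} pairwise interfere (3-clique) ⇒ χ ≥ 3
  3-colouring: R0={e}  R1={f,p}  R2={w}
  χ = 3

Answer: 3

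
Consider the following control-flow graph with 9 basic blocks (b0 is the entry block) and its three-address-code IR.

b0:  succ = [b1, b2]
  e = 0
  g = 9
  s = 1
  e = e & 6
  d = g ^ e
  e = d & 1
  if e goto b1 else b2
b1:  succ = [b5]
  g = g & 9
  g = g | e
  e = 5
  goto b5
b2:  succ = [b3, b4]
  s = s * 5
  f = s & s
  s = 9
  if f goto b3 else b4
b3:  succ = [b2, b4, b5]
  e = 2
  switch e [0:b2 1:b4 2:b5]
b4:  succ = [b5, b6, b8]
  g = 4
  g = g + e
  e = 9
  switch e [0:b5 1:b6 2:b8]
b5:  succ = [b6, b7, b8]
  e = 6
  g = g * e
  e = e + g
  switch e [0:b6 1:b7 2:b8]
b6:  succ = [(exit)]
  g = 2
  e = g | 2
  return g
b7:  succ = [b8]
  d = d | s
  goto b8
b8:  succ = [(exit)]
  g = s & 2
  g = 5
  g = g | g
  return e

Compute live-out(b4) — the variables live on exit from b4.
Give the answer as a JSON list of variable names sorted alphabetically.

def/use:
  b0 def {d,e,g,s} use ∅
  b1 def {e,g} use {e,g}
  b2 def {f,s} use {s}
  b3 def {e} use ∅
  b4 def {e,g} use {e}
  b5 def {e,g} use {g}
  b6 def {e,g} use ∅
  b7 def {d} use {d,s}
  b8 def {g} use {e,s}

Liveness:
  live b0: ∅→{d,e,g,s}
  live b1: {d,e,g,s}→{d,g,s}
  live b2: {d,e,g,s}→{d,e,g,s}
  live b3: {d,g,s}→{d,e,g,s}
  live b4: {d,e,s}→{d,e,g,s}
  live b5: {d,g,s}→{d,e,s}
  live b6: ∅→∅
  live b7: {d,e,s}→{e,s}
  live b8: {e,s}→∅

live-out(b4) = ["d", "e", "g", "s"]

Answer: ["d", "e", "g", "s"]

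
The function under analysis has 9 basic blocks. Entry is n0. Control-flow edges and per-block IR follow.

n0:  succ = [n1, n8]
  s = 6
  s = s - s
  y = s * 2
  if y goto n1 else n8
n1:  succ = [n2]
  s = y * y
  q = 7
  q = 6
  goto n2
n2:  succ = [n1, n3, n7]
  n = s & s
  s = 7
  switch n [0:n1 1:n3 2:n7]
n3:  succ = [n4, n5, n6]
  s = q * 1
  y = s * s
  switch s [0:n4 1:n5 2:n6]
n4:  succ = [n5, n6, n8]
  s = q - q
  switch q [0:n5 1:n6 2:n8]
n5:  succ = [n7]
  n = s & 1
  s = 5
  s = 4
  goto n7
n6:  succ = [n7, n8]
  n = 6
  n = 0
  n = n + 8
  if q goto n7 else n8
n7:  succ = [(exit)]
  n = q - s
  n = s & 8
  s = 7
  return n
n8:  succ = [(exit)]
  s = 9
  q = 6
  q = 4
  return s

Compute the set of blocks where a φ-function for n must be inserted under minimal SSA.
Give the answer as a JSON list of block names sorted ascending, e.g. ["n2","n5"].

Answer: ["n1", "n7", "n8"]

Working:
idom tree: n1←n0 n2←n1 n3←n2 n4←n3 n5←n3 n6←n3 n7←n2 n8←n0
Join-block Dom:
  n1: preds {n0,n2}: {n0} ∩ {n0,n1,n2} = {n0}; idom=n0
  n5: preds {n3,n4}: {n0,n1,n2,n3} ∩ {n0,n1,n2,n3,n4} = {n0,n1,n2,n3}; idom=n3
  n6: preds {n3,n4}: {n0,n1,n2,n3} ∩ {n0,n1,n2,n3,n4} = {n0,n1,n2,n3}; idom=n3
  n7: preds {n2,n5,n6}: {n0,n1,n2} ∩ {n0,n1,n2,n3,n5} ∩ {n0,n1,n2,n3,n6} = {n0,n1,n2}; idom=n2
  n8: preds {n0,n4,n6}: {n0} ∩ {n0,n1,n2,n3,n4} ∩ {n0,n1,n2,n3,n6} = {n0}; idom=n0

DF walk-up:
  join n1 pred n0: · stop@n0
  join n1 pred n2: n2→n1 stop@n0
  join n5 pred n3: · stop@n3
  join n5 pred n4: n4 stop@n3
  join n6 pred n3: · stop@n3
  join n6 pred n4: n4 stop@n3
  join n7 pred n2: · stop@n2
  join n7 pred n5: n5→n3 stop@n2
  join n7 pred n6: n6→n3 stop@n2
  join n8 pred n0: · stop@n0
  join n8 pred n4: n4→n3→n2→n1 stop@n0
  join n8 pred n6: n6→n3→n2→n1 stop@n0
  DF(n0)=∅
  DF(n1)={n1,n8}
  DF(n2)={n1,n8}
  DF(n3)={n7,n8}
  DF(n4)={n5,n6,n8}
  DF(n5)={n7}
  DF(n6)={n7,n8}
  DF(n7)=∅
  DF(n8)=∅

φ for n: defs {n2,n5,n6,n7}
  DF⁺ = {n1,n7,n8}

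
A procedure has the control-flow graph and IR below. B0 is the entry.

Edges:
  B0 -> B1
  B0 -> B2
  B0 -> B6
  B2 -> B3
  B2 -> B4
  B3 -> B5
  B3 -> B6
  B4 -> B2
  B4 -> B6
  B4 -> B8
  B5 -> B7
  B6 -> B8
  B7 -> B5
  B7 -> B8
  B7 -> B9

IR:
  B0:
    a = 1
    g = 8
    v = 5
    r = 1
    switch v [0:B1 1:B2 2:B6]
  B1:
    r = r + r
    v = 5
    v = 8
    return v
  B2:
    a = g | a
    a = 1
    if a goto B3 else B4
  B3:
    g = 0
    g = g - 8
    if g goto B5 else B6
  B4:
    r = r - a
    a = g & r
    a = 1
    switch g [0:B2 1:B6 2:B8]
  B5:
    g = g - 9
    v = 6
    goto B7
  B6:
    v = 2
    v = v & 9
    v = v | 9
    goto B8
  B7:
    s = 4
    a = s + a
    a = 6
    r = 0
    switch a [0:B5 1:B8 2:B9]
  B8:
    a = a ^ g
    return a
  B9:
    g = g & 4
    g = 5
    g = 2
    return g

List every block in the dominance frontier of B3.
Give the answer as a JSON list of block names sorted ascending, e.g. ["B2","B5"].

Answer: ["B6", "B8"]

Analysis:
idom tree: B1←B0 B2←B0 B3←B2 B4←B2 B5←B3 B6←B0 B7←B5 B8←B0 B9←B7
Join-block Dom:
  B2: preds {B0,B4}: {B0} ∩ {B0,B2,B4} = {B0}; idom=B0
  B5: preds {B3,B7}: {B0,B2,B3} ∩ {B0,B2,B3,B5,B7} = {B0,B2,B3}; idom=B3
  B6: preds {B0,B3,B4}: {B0} ∩ {B0,B2,B3} ∩ {B0,B2,B4} = {B0}; idom=B0
  B8: preds {B4,B6,B7}: {B0,B2,B4} ∩ {B0,B6} ∩ {B0,B2,B3,B5,B7} = {B0}; idom=B0

DF derivation:
  join B2 pred B0: · stop@B0
  join B2 pred B4: B4→B2 stop@B0
  join B5 pred B3: · stop@B3
  join B5 pred B7: B7→B5 stop@B3
  join B6 pred B0: · stop@B0
  join B6 pred B3: B3→B2 stop@B0
  join B6 pred B4: B4→B2 stop@B0
  join B8 pred B4: B4→B2 stop@B0
  join B8 pred B6: B6 stop@B0
  join B8 pred B7: B7→B5→B3→B2 stop@B0
  DF(B0)=∅
  DF(B1)=∅
  DF(B2)={B2,B6,B8}
  DF(B3)={B6,B8}
  DF(B4)={B2,B6,B8}
  DF(B5)={B5,B8}
  DF(B6)={B8}
  DF(B7)={B5,B8}
  DF(B8)=∅
  DF(B9)=∅

DF(B3) = ["B6", "B8"]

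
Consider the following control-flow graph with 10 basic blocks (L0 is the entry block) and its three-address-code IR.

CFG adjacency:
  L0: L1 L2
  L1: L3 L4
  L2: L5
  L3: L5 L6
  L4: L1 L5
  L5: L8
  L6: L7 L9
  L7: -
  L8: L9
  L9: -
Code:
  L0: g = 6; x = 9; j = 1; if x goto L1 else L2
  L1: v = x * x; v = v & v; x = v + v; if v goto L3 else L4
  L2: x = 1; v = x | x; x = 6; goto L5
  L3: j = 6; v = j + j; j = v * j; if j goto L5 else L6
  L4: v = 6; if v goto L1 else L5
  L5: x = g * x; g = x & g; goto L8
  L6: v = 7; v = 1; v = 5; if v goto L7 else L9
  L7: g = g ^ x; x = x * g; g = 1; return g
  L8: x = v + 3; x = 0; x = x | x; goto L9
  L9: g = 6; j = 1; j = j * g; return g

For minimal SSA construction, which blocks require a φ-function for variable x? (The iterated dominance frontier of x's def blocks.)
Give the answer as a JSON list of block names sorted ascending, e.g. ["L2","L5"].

Answer: ["L1", "L5", "L9"]

Analysis:
idom tree: L1←L0 L2←L0 L3←L1 L4←L1 L5←L0 L6←L3 L7←L6 L8←L5 L9←L0
Dom∩ at merges:
  L1: preds {L0,L4}: {L0} ∩ {L0,L1,L4} = {L0}; idom=L0
  L5: preds {L2,L3,L4}: {L0,L2} ∩ {L0,L1,L3} ∩ {L0,L1,L4} = {L0}; idom=L0
  L9: preds {L6,L8}: {L0,L1,L3,L6} ∩ {L0,L5,L8} = {L0}; idom=L0

DF derivation:
  L1←L0: walk · to L0
  L1←L4: walk L4→L1 to L0
  L5←L2: walk L2 to L0
  L5←L3: walk L3→L1 to L0
  L5←L4: walk L4→L1 to L0
  L9←L6: walk L6→L3→L1 to L0
  L9←L8: walk L8→L5 to L0
  L0: DF=∅
  L1: DF={L1,L5,L9}
  L2: DF={L5}
  L3: DF={L5,L9}
  L4: DF={L1,L5}
  L5: DF={L9}
  L6: DF={L9}
  L7: DF=∅
  L8: DF={L9}
  L9: DF=∅

φ for x: defs {L0,L1,L2,L5,L7,L8}
  DF⁺ = {L1,L5,L9}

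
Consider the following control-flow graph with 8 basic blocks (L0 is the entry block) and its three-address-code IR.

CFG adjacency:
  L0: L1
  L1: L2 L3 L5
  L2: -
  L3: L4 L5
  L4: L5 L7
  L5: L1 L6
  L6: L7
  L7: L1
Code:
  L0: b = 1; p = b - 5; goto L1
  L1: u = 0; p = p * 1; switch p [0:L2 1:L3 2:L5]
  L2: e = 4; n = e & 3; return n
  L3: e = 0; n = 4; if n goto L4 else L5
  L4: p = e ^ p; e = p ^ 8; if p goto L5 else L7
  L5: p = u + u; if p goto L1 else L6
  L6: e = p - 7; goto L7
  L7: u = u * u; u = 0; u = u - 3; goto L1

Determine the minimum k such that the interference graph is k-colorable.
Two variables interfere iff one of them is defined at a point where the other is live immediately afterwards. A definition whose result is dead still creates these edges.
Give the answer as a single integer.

Answer: 4

Working:
Block summaries:
  L0: {b,p} / ∅
  L1: {p,u} / {p}
  L2: {e,n} / ∅
  L3: {e,n} / ∅
  L4: {e,p} / {e,p}
  L5: {p} / {u}
  L6: {e} / {p}
  L7: {u} / {u}

Live sets:
  L0 li=∅ lo={p}
  L1 li={p} lo={p,u}
  L2 li=∅ lo=∅
  L3 li={p,u} lo={e,p,u}
  L4 li={e,p,u} lo={p,u}
  L5 li={u} lo={p,u}
  L6 li={p,u} lo={p,u}
  L7 li={p,u} lo={p}

Interfere edges:
  b: ∅
  e: {n,p,u}
  n: {e,p,u}
  p: {e,n,u}
  u: {e,n,p}

Colouring:
  {e,n,p,u} pairwise interfere (4-clique) ⇒ χ ≥ 4
  assign b→c0 e→c0 n→c1 p→c2 u→c3 — no edge inside a register ⇒ χ ≤ 4
  χ = 4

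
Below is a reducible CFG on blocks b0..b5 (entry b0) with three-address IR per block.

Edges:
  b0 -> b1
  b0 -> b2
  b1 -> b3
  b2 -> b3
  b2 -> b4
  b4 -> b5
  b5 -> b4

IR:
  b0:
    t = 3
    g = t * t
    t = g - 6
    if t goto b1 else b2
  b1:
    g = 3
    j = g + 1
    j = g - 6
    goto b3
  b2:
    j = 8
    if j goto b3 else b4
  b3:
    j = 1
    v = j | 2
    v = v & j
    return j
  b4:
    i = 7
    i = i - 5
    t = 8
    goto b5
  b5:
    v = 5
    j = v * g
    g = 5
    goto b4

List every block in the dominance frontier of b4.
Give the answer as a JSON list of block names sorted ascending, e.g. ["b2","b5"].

idom tree: b1←b0 b2←b0 b3←b0 b4←b2 b5←b4
Dom∩ at merges:
  b3: preds {b1,b2}: {b0,b1} ∩ {b0,b2} = {b0}; idom=b0
  b4: preds {b2,b5}: {b0,b2} ∩ {b0,b2,b4,b5} = {b0,b2}; idom=b2

Frontier:
  b3←b1: walk b1 to b0
  b3←b2: walk b2 to b0
  b4←b2: walk · to b2
  b4←b5: walk b5→b4 to b2
  DF(b0)=∅
  DF(b1)={b3}
  DF(b2)={b3}
  DF(b3)=∅
  DF(b4)={b4}
  DF(b5)={b4}

DF(b4) = ["b4"]

Answer: ["b4"]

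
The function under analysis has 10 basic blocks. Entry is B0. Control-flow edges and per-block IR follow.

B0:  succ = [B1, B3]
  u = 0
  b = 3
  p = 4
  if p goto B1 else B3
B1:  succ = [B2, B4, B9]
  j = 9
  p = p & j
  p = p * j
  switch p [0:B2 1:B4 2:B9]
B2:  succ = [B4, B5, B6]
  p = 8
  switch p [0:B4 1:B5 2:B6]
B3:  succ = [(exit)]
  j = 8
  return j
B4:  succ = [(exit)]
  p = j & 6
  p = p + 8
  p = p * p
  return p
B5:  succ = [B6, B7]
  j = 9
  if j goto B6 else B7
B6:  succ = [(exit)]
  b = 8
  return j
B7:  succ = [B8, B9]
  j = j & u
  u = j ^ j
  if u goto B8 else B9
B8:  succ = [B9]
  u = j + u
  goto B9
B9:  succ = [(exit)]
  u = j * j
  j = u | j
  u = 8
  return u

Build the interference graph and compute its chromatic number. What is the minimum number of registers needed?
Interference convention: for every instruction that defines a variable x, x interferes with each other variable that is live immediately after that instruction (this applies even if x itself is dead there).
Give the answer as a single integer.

Block summaries:
  B0: {b,p,u} / ∅
  B1: {j,p} / {p}
  B2: {p} / ∅
  B3: {j} / ∅
  B4: {p} / {j}
  B5: {j} / ∅
  B6: {b} / {j}
  B7: {j,u} / {j,u}
  B8: {u} / {j,u}
  B9: {j,u} / {j}

Live sets:
  B0 li=∅ lo={p,u}
  B1 li={p,u} lo={j,u}
  B2 li={j,u} lo={j,u}
  B3 li=∅ lo=∅
  B4 li={j} lo=∅
  B5 li={u} lo={j,u}
  B6 li={j} lo=∅
  B7 li={j,u} lo={j,u}
  B8 li={j,u} lo={j}
  B9 li={j} lo=∅

Interfere edges:
  b↔{j,u}
  j↔{b,p,u}
  p↔{j,u}
  u↔{b,j,p}

Chromatic number:
  {b,j,u} pairwise interfere (3-clique) ⇒ χ ≥ 3
  assign b→r2 j→r0 p→r2 u→r1 — no edge inside a register ⇒ χ ≤ 3
  χ = 3

Answer: 3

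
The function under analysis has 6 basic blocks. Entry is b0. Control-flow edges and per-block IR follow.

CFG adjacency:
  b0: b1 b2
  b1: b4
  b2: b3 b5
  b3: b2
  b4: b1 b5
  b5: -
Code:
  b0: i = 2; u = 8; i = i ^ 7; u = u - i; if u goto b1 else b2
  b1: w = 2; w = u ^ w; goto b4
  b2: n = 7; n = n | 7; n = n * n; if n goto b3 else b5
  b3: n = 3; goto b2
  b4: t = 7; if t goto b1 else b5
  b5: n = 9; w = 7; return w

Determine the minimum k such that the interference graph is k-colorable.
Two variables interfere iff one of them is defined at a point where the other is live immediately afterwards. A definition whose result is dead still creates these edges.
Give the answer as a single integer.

Answer: 2

Derivation:
Block summaries:
  b0: {i,u} / ∅
  b1: {w} / {u}
  b2: {n} / ∅
  b3: {n} / ∅
  b4: {t} / ∅
  b5: {n,w} / ∅

Backward fixpoint:
  b0 li=∅ lo={u}
  b1 li={u} lo={u}
  b2 li=∅ lo=∅
  b3 li=∅ lo=∅
  b4 li={u} lo={u}
  b5 li=∅ lo=∅

Conflict graph:
  i↔{u}
  n↔∅
  t↔{u}
  u↔{i,t,w}
  w↔{u}

Chromatic number:
  clique {i,u} ⇒ need ≥ 2
  2-colouring: c0={n,u}  c1={i,t,w}
  χ = 2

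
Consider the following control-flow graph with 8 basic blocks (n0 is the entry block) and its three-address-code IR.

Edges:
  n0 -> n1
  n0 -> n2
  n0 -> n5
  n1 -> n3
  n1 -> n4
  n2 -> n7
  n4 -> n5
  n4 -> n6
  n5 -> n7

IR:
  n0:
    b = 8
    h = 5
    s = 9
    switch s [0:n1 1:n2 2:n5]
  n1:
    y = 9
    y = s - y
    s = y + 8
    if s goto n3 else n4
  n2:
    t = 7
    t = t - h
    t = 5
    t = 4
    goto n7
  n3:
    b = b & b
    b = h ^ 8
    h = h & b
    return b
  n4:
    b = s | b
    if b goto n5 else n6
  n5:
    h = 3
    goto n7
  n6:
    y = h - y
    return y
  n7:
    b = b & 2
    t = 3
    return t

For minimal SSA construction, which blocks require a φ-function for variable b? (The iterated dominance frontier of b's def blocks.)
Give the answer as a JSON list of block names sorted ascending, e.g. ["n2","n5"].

Answer: ["n5", "n7"]

Analysis:
idom tree: n1←n0 n2←n0 n3←n1 n4←n1 n5←n0 n6←n4 n7←n0
Dom∩ at merges:
  n5: preds {n0,n4}: {n0} ∩ {n0,n1,n4} = {n0}; idom=n0
  n7: preds {n2,n5}: {n0,n2} ∩ {n0,n5} = {n0}; idom=n0

DF walk-up:
  n5←n0: walk · to n0
  n5←n4: walk n4→n1 to n0
  n7←n2: walk n2 to n0
  n7←n5: walk n5 to n0
  DF(n0)=∅
  DF(n1)={n5}
  DF(n2)={n7}
  DF(n3)=∅
  DF(n4)={n5}
  DF(n5)={n7}
  DF(n6)=∅
  DF(n7)=∅

φ for b: defs {n0,n3,n4,n7}
  DF⁺ = {n5,n7}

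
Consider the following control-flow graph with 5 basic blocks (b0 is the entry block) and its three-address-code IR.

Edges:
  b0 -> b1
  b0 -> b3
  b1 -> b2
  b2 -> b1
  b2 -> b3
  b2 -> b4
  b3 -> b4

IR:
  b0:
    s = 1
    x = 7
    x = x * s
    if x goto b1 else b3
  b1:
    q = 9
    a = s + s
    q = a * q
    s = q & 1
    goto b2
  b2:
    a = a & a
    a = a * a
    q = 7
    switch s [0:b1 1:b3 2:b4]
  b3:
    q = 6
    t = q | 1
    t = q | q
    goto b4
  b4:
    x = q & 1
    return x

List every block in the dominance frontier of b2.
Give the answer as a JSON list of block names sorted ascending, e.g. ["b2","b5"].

idom tree: b1←b0 b2←b1 b3←b0 b4←b0
Dom∩ at merges:
  b1: preds {b0,b2}: {b0} ∩ {b0,b1,b2} = {b0}; idom=b0
  b3: preds {b0,b2}: {b0} ∩ {b0,b1,b2} = {b0}; idom=b0
  b4: preds {b2,b3}: {b0,b1,b2} ∩ {b0,b3} = {b0}; idom=b0

DF derivation:
  b1←b0: walk · to b0
  b1←b2: walk b2→b1 to b0
  b3←b0: walk · to b0
  b3←b2: walk b2→b1 to b0
  b4←b2: walk b2→b1 to b0
  b4←b3: walk b3 to b0
  b0: DF=∅
  b1: DF={b1,b3,b4}
  b2: DF={b1,b3,b4}
  b3: DF={b4}
  b4: DF=∅

DF(b2) = ["b1", "b3", "b4"]

Answer: ["b1", "b3", "b4"]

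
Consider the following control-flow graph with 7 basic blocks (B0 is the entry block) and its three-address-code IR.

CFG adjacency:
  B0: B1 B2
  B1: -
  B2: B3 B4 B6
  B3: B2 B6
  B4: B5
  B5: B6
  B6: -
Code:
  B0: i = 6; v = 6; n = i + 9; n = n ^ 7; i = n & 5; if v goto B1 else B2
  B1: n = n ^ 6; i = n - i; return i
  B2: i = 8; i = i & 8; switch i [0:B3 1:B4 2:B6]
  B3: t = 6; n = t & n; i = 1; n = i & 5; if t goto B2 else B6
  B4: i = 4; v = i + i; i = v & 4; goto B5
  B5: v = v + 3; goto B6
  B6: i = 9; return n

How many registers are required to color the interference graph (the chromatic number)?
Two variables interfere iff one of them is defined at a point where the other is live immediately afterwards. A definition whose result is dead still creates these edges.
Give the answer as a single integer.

Answer: 3

Working:
Block summaries:
  B0: def={i,n,v} ue=∅
  B1: def={i,n} ue={i,n}
  B2: def={i} ue=∅
  B3: def={i,n,t} ue={n}
  B4: def={i,v} ue=∅
  B5: def={v} ue={v}
  B6: def={i} ue={n}

Backward fixpoint:
  B0: in=∅ out={i,n}
  B1: in={i,n} out=∅
  B2: in={n} out={n}
  B3: in={n} out={n}
  B4: in={n} out={n,v}
  B5: in={n,v} out={n}
  B6: in={n} out=∅

Conflict graph:
  i↔{n,t,v}
  n↔{i,t,v}
  t↔{i,n}
  v↔{i,n}

Chromatic number:
  clique {i,n,t} ⇒ need ≥ 3
  3-colouring: c0={i}  c1={n}  c2={t,v}
  χ = 3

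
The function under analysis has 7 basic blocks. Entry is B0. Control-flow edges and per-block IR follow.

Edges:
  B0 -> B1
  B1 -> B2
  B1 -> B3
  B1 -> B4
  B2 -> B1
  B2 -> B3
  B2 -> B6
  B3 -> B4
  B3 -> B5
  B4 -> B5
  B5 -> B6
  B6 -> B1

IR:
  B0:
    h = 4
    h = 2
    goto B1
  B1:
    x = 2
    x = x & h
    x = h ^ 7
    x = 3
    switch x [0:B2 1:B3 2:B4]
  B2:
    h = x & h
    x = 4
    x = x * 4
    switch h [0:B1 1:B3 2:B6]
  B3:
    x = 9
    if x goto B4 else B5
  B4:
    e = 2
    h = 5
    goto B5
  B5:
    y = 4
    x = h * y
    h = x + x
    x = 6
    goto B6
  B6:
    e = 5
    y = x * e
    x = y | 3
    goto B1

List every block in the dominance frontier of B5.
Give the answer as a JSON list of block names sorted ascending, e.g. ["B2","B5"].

idom tree: B1←B0 B2←B1 B3←B1 B4←B1 B5←B1 B6←B1
Dom∩ at merges:
  B1: preds {B0,B2,B6}: {B0} ∩ {B0,B1,B2} ∩ {B0,B1,B6} = {B0}; idom=B0
  B3: preds {B1,B2}: {B0,B1} ∩ {B0,B1,B2} = {B0,B1}; idom=B1
  B4: preds {B1,B3}: {B0,B1} ∩ {B0,B1,B3} = {B0,B1}; idom=B1
  B5: preds {B3,B4}: {B0,B1,B3} ∩ {B0,B1,B4} = {B0,B1}; idom=B1
  B6: preds {B2,B5}: {B0,B1,B2} ∩ {B0,B1,B5} = {B0,B1}; idom=B1

DF derivation:
  join B1 pred B0: · stop@B0
  join B1 pred B2: B2→B1 stop@B0
  join B1 pred B6: B6→B1 stop@B0
  join B3 pred B1: · stop@B1
  join B3 pred B2: B2 stop@B1
  join B4 pred B1: · stop@B1
  join B4 pred B3: B3 stop@B1
  join B5 pred B3: B3 stop@B1
  join B5 pred B4: B4 stop@B1
  join B6 pred B2: B2 stop@B1
  join B6 pred B5: B5 stop@B1
  B0: DF=∅
  B1: DF={B1}
  B2: DF={B1,B3,B6}
  B3: DF={B4,B5}
  B4: DF={B5}
  B5: DF={B6}
  B6: DF={B1}

DF(B5) = ["B6"]

Answer: ["B6"]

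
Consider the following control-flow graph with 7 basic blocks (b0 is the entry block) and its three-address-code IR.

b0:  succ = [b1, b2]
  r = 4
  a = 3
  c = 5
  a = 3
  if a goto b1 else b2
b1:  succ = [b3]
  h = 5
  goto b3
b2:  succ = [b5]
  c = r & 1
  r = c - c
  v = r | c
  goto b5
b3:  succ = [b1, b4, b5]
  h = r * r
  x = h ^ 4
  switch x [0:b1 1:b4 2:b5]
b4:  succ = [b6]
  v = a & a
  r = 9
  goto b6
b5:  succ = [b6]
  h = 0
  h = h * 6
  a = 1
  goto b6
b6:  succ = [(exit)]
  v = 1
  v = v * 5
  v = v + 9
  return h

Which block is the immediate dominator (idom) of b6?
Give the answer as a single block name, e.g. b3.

idom tree: b1←b0 b2←b0 b3←b1 b4←b3 b5←b0 b6←b0
Join-block Dom:
  b1: preds {b0,b3}: {b0} ∩ {b0,b1,b3} = {b0}; idom=b0
  b5: preds {b2,b3}: {b0,b2} ∩ {b0,b1,b3} = {b0}; idom=b0
  b6: preds {b4,b5}: {b0,b1,b3,b4} ∩ {b0,b5} = {b0}; idom=b0

idom(b6) = b0

Answer: b0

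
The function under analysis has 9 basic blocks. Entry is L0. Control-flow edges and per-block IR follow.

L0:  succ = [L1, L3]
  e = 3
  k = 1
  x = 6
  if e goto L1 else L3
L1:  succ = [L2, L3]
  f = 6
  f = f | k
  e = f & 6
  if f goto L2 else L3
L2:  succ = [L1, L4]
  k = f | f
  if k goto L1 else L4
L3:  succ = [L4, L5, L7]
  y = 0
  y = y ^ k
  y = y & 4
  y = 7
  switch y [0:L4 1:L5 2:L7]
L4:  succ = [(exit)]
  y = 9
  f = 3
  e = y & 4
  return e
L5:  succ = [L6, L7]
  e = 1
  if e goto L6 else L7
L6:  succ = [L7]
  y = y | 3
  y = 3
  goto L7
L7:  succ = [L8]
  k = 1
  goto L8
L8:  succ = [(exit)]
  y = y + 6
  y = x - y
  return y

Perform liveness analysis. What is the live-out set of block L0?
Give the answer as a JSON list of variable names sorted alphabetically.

Answer: ["k", "x"]

Derivation:
Block summaries:
  L0 def {e,k,x} use ∅
  L1 def {e,f} use {k}
  L2 def {k} use {f}
  L3 def {y} use {k}
  L4 def {e,f,y} use ∅
  L5 def {e} use ∅
  L6 def {y} use {y}
  L7 def {k} use ∅
  L8 def {y} use {x,y}

Live sets:
  L0 li=∅ lo={k,x}
  L1 li={k,x} lo={f,k,x}
  L2 li={f,x} lo={k,x}
  L3 li={k,x} lo={x,y}
  L4 li=∅ lo=∅
  L5 li={x,y} lo={x,y}
  L6 li={x,y} lo={x,y}
  L7 li={x,y} lo={x,y}
  L8 li={x,y} lo=∅

live-out(L0) = ["k", "x"]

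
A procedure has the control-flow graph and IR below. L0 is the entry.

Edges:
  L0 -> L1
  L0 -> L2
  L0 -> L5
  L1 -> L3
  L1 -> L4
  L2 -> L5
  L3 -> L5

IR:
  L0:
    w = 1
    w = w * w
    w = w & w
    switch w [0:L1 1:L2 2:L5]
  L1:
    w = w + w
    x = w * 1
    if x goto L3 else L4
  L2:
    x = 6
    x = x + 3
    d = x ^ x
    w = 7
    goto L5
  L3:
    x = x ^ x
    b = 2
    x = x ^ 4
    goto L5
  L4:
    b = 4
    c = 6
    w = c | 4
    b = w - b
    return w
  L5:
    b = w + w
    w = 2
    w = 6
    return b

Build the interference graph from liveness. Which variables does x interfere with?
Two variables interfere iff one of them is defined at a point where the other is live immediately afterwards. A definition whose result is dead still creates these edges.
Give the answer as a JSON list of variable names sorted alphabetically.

Per-block:
  L0: {w} / ∅
  L1: {w,x} / {w}
  L2: {d,w,x} / ∅
  L3: {b,x} / {x}
  L4: {b,c,w} / ∅
  L5: {b,w} / {w}

Liveness:
  live L0: ∅→{w}
  live L1: {w}→{w,x}
  live L2: ∅→{w}
  live L3: {w,x}→{w}
  live L4: ∅→∅
  live L5: {w}→∅

Interfere edges:
  b↔{c,w,x}
  c↔{b}
  d↔∅
  w↔{b,x}
  x↔{b,w}

N(x) = ["b", "w"]

Answer: ["b", "w"]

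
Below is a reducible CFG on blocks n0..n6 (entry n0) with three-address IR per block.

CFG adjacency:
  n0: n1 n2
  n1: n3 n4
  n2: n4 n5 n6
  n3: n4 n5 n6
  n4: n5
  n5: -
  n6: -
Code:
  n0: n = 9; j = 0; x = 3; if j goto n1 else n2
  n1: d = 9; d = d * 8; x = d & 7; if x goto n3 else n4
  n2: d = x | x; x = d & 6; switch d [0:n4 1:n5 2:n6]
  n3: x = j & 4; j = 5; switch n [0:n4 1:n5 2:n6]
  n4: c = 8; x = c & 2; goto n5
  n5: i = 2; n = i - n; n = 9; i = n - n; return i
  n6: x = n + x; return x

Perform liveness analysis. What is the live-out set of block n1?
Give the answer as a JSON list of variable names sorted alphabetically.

Answer: ["j", "n"]

Analysis:
def/use:
  n0 def {j,n,x} use ∅
  n1 def {d,x} use ∅
  n2 def {d,x} use {x}
  n3 def {j,x} use {j,n}
  n4 def {c,x} use ∅
  n5 def {i,n} use {n}
  n6 def {x} use {n,x}

Backward fixpoint:
  n0: in=∅ out={j,n,x}
  n1: in={j,n} out={j,n}
  n2: in={n,x} out={n,x}
  n3: in={j,n} out={n,x}
  n4: in={n} out={n}
  n5: in={n} out=∅
  n6: in={n,x} out=∅

live-out(n1) = ["j", "n"]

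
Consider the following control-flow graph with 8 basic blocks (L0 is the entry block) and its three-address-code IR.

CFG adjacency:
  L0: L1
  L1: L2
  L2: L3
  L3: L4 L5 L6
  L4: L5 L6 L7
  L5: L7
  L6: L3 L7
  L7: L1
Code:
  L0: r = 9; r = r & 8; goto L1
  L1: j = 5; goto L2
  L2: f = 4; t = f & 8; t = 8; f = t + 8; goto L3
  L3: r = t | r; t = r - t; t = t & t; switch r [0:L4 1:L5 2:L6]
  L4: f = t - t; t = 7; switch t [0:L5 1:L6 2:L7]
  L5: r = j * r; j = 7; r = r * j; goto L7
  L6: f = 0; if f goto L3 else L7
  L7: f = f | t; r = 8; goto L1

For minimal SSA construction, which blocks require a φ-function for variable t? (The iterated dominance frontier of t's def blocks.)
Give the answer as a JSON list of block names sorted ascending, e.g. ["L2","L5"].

idom tree: L1←L0 L2←L1 L3←L2 L4←L3 L5←L3 L6←L3 L7←L3
Dom∩ at merges:
  L1: preds {L0,L7}: {L0} ∩ {L0,L1,L2,L3,L7} = {L0}; idom=L0
  L3: preds {L2,L6}: {L0,L1,L2} ∩ {L0,L1,L2,L3,L6} = {L0,L1,L2}; idom=L2
  L5: preds {L3,L4}: {L0,L1,L2,L3} ∩ {L0,L1,L2,L3,L4} = {L0,L1,L2,L3}; idom=L3
  L6: preds {L3,L4}: {L0,L1,L2,L3} ∩ {L0,L1,L2,L3,L4} = {L0,L1,L2,L3}; idom=L3
  L7: preds {L4,L5,L6}: {L0,L1,L2,L3,L4} ∩ {L0,L1,L2,L3,L5} ∩ {L0,L1,L2,L3,L6} = {L0,L1,L2,L3}; idom=L3

Frontier:
  join L1 pred L0: · stop@L0
  join L1 pred L7: L7→L3→L2→L1 stop@L0
  join L3 pred L2: · stop@L2
  join L3 pred L6: L6→L3 stop@L2
  join L5 pred L3: · stop@L3
  join L5 pred L4: L4 stop@L3
  join L6 pred L3: · stop@L3
  join L6 pred L4: L4 stop@L3
  join L7 pred L4: L4 stop@L3
  join L7 pred L5: L5 stop@L3
  join L7 pred L6: L6 stop@L3
  L0 → ∅
  L1 → {L1}
  L2 → {L1}
  L3 → {L1,L3}
  L4 → {L5,L6,L7}
  L5 → {L7}
  L6 → {L3,L7}
  L7 → {L1}

φ for t: defs {L2,L3,L4}
  DF⁺ = {L1,L3,L5,L6,L7}

Answer: ["L1", "L3", "L5", "L6", "L7"]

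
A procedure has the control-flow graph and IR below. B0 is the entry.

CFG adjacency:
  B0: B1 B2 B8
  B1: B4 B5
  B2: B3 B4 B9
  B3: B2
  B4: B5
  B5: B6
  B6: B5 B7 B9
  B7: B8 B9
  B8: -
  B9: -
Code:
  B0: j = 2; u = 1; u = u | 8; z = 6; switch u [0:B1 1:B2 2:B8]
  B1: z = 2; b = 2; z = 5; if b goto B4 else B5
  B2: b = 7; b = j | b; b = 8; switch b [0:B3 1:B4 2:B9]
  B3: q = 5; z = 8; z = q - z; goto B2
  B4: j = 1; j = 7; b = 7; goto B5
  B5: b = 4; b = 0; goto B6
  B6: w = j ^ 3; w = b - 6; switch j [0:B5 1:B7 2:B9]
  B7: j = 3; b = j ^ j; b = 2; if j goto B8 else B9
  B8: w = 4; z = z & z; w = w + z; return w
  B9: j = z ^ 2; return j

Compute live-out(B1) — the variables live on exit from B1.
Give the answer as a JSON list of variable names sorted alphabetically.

Block summaries:
  B0 def {j,u,z} use ∅
  B1 def {b,z} use ∅
  B2 def {b} use {j}
  B3 def {q,z} use ∅
  B4 def {b,j} use ∅
  B5 def {b} use ∅
  B6 def {w} use {b,j}
  B7 def {b,j} use ∅
  B8 def {w,z} use {z}
  B9 def {j} use {z}

Backward fixpoint:
  B0: in=∅ out={j,z}
  B1: in={j} out={j,z}
  B2: in={j,z} out={j,z}
  B3: in={j} out={j,z}
  B4: in={z} out={j,z}
  B5: in={j,z} out={b,j,z}
  B6: in={b,j,z} out={j,z}
  B7: in={z} out={z}
  B8: in={z} out=∅
  B9: in={z} out=∅

live-out(B1) = ["j", "z"]

Answer: ["j", "z"]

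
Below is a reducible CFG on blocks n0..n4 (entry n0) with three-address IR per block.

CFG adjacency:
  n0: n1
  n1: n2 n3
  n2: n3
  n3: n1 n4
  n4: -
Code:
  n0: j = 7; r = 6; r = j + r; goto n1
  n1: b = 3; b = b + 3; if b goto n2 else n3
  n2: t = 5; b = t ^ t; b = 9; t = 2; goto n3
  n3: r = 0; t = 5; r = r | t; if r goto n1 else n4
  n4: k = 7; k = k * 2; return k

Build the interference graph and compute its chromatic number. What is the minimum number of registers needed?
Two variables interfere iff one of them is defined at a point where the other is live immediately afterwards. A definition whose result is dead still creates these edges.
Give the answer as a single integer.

Answer: 2

Working:
def/use:
  n0 def {j,r} use ∅
  n1 def {b} use ∅
  n2 def {b,t} use ∅
  n3 def {r,t} use ∅
  n4 def {k} use ∅

Liveness:
  n0 li=∅ lo=∅
  n1 li=∅ lo=∅
  n2 li=∅ lo=∅
  n3 li=∅ lo=∅
  n4 li=∅ lo=∅

Interfere edges:
  b↔∅
  j↔{r}
  k↔∅
  r↔{j,t}
  t↔{r}

Colouring:
  {j,r} pairwise interfere (2-clique) ⇒ χ ≥ 2
  2-colouring: c0={b,k,r}  c1={j,t}
  χ = 2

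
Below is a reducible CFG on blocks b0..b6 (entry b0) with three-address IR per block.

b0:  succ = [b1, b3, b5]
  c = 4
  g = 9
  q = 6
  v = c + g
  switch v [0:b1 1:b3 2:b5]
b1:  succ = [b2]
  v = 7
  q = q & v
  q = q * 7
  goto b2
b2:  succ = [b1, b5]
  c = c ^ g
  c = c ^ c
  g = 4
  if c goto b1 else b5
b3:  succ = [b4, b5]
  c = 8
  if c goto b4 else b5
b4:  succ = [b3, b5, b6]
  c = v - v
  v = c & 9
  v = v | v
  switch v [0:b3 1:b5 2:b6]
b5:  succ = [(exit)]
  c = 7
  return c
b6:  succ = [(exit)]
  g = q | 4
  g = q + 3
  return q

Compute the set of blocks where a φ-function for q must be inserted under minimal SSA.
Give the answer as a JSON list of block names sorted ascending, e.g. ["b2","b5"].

idom tree: b1←b0 b2←b1 b3←b0 b4←b3 b5←b0 b6←b4
Dom∩ at merges:
  b1: preds {b0,b2}: {b0} ∩ {b0,b1,b2} = {b0}; idom=b0
  b3: preds {b0,b4}: {b0} ∩ {b0,b3,b4} = {b0}; idom=b0
  b5: preds {b0,b2,b3,b4}: {b0} ∩ {b0,b1,b2} ∩ {b0,b3} ∩ {b0,b3,b4} = {b0}; idom=b0

DF walk-up:
  b1←b0: walk · to b0
  b1←b2: walk b2→b1 to b0
  b3←b0: walk · to b0
  b3←b4: walk b4→b3 to b0
  b5←b0: walk · to b0
  b5←b2: walk b2→b1 to b0
  b5←b3: walk b3 to b0
  b5←b4: walk b4→b3 to b0
  DF(b0)=∅
  DF(b1)={b1,b5}
  DF(b2)={b1,b5}
  DF(b3)={b3,b5}
  DF(b4)={b3,b5}
  DF(b5)=∅
  DF(b6)=∅

φ for q: defs {b0,b1}
  DF⁺ = {b1,b5}

Answer: ["b1", "b5"]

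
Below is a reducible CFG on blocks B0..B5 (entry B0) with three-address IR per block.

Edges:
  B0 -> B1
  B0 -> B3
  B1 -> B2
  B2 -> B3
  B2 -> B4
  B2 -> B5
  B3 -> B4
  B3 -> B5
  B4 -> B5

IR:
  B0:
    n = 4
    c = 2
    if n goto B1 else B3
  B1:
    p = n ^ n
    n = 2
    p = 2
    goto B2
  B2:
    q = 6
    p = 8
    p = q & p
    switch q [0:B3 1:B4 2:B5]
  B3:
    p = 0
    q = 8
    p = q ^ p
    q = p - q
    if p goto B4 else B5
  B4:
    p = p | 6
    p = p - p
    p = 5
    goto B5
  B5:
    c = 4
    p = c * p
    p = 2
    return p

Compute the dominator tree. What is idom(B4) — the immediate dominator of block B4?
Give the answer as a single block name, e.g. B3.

idom tree: B1←B0 B2←B1 B3←B0 B4←B0 B5←B0
Join-block Dom:
  B3: preds {B0,B2}: {B0} ∩ {B0,B1,B2} = {B0}; idom=B0
  B4: preds {B2,B3}: {B0,B1,B2} ∩ {B0,B3} = {B0}; idom=B0
  B5: preds {B2,B3,B4}: {B0,B1,B2} ∩ {B0,B3} ∩ {B0,B4} = {B0}; idom=B0

idom(B4) = B0

Answer: B0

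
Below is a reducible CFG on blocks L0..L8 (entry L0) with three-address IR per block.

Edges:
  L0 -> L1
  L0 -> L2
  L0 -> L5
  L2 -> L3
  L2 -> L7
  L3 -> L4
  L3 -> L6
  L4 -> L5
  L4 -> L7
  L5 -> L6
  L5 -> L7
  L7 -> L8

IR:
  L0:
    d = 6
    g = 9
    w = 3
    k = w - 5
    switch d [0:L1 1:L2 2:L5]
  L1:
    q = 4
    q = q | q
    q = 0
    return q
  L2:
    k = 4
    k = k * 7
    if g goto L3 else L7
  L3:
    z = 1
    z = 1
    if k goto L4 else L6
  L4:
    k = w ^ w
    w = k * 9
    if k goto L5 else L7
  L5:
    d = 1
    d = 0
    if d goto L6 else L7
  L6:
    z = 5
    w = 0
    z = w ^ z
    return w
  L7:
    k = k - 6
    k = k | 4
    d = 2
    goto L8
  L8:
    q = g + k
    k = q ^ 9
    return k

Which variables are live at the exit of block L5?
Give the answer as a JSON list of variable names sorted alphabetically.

def/use:
  L0 def {d,g,k,w} use ∅
  L1 def {q} use ∅
  L2 def {k} use {g}
  L3 def {z} use {k}
  L4 def {k,w} use {w}
  L5 def {d} use ∅
  L6 def {w,z} use ∅
  L7 def {d,k} use {k}
  L8 def {k,q} use {g,k}

Backward fixpoint:
  L0: in=∅ out={g,k,w}
  L1: in=∅ out=∅
  L2: in={g,w} out={g,k,w}
  L3: in={g,k,w} out={g,w}
  L4: in={g,w} out={g,k}
  L5: in={g,k} out={g,k}
  L6: in=∅ out=∅
  L7: in={g,k} out={g,k}
  L8: in={g,k} out=∅

live-out(L5) = ["g", "k"]

Answer: ["g", "k"]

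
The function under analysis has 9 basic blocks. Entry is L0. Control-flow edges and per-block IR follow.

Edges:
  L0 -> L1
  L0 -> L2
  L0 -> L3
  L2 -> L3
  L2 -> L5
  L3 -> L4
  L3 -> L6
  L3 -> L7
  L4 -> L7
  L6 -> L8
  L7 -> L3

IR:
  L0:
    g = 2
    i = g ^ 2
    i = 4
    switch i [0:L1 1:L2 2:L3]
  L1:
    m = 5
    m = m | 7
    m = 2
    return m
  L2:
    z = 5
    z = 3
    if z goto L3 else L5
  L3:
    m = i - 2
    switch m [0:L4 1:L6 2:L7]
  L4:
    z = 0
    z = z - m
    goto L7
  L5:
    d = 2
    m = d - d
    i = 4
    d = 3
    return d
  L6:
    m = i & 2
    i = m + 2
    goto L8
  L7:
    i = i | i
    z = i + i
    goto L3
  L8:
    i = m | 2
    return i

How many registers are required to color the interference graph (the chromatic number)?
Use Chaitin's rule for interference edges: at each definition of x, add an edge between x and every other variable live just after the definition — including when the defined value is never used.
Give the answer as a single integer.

Answer: 3

Derivation:
def/use:
  L0: def={g,i} ue=∅
  L1: def={m} ue=∅
  L2: def={z} ue=∅
  L3: def={m} ue={i}
  L4: def={z} ue={m}
  L5: def={d,i,m} ue=∅
  L6: def={i,m} ue={i}
  L7: def={i,z} ue={i}
  L8: def={i} ue={m}

Live sets:
  L0: in=∅ out={i}
  L1: in=∅ out=∅
  L2: in={i} out={i}
  L3: in={i} out={i,m}
  L4: in={i,m} out={i}
  L5: in=∅ out=∅
  L6: in={i} out={m}
  L7: in={i} out={i}
  L8: in={m} out=∅

Interference:
  d: ∅
  g: ∅
  i: {m,z}
  m: {i,z}
  z: {i,m}

Colouring:
  {i,m,z} pairwise interfere (3-clique) ⇒ χ ≥ 3
  assign d→c0 g→c0 i→c0 m→c1 z→c2 — no edge inside a register ⇒ χ ≤ 3
  χ = 3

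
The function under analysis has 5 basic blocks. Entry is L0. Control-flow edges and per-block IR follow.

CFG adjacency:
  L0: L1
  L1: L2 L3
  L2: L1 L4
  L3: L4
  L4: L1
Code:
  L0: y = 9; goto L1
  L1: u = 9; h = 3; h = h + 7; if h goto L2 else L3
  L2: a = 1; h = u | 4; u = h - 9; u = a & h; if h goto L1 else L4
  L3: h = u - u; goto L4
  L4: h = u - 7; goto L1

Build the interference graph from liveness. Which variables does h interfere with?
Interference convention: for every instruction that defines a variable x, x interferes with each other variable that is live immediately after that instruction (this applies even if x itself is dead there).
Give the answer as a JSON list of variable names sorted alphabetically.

def/use:
  L0: def={y} ue=∅
  L1: def={h,u} ue=∅
  L2: def={a,h,u} ue={u}
  L3: def={h} ue={u}
  L4: def={h} ue={u}

Liveness:
  L0 li=∅ lo=∅
  L1 li=∅ lo={u}
  L2 li={u} lo={u}
  L3 li={u} lo={u}
  L4 li={u} lo=∅

Interfere edges:
  a: {h,u}
  h: {a,u}
  u: {a,h}
  y: ∅

N(h) = ["a", "u"]

Answer: ["a", "u"]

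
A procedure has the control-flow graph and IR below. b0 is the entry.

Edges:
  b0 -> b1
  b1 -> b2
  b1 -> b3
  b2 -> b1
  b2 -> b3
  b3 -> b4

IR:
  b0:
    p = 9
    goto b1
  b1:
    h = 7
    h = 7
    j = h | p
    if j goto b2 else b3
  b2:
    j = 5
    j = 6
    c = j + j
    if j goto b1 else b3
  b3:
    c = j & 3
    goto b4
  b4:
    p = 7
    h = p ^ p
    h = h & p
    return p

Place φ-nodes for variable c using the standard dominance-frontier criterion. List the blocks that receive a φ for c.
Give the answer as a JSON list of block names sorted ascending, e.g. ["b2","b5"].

Answer: ["b1", "b3"]

Analysis:
idom tree: b1←b0 b2←b1 b3←b1 b4←b3
Dom∩ at merges:
  b1: preds {b0,b2}: {b0} ∩ {b0,b1,b2} = {b0}; idom=b0
  b3: preds {b1,b2}: {b0,b1} ∩ {b0,b1,b2} = {b0,b1}; idom=b1

Frontier:
  b1←b0: walk · to b0
  b1←b2: walk b2→b1 to b0
  b3←b1: walk · to b1
  b3←b2: walk b2 to b1
  b0 → ∅
  b1 → {b1}
  b2 → {b1,b3}
  b3 → ∅
  b4 → ∅

φ for c: defs {b2,b3}
  DF⁺ = {b1,b3}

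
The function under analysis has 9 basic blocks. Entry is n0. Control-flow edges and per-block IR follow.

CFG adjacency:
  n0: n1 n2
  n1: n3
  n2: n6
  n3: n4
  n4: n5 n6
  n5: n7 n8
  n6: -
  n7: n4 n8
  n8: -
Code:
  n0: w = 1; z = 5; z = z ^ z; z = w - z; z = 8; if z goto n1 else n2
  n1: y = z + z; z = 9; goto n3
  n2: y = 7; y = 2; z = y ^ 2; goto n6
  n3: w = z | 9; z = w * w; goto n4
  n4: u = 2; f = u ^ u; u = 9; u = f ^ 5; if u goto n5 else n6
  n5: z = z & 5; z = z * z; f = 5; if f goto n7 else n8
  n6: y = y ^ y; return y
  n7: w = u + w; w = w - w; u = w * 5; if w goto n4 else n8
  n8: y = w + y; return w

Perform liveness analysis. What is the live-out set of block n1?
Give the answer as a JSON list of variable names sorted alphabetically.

def/use:
  n0: def={w,z} ue=∅
  n1: def={y,z} ue={z}
  n2: def={y,z} ue=∅
  n3: def={w,z} ue={z}
  n4: def={f,u} ue=∅
  n5: def={f,z} ue={z}
  n6: def={y} ue={y}
  n7: def={u,w} ue={u,w}
  n8: def={y} ue={w,y}

Live sets:
  live n0: ∅→{z}
  live n1: {z}→{y,z}
  live n2: ∅→{y}
  live n3: {y,z}→{w,y,z}
  live n4: {w,y,z}→{u,w,y,z}
  live n5: {u,w,y,z}→{u,w,y,z}
  live n6: {y}→∅
  live n7: {u,w,y,z}→{w,y,z}
  live n8: {w,y}→∅

live-out(n1) = ["y", "z"]

Answer: ["y", "z"]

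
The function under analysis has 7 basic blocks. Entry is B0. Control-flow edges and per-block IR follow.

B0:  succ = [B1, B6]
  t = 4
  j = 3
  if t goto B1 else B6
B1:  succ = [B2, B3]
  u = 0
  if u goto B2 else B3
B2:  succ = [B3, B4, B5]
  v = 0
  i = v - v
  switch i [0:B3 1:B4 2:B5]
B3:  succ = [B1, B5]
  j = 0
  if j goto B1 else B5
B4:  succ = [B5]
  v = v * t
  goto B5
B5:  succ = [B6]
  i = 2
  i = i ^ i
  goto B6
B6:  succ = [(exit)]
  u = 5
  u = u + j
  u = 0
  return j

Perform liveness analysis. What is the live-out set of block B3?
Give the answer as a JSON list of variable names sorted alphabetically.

Answer: ["j", "t"]

Working:
Per-block:
  B0: def={j,t} ue=∅
  B1: def={u} ue=∅
  B2: def={i,v} ue=∅
  B3: def={j} ue=∅
  B4: def={v} ue={t,v}
  B5: def={i} ue=∅
  B6: def={u} ue={j}

Live sets:
  B0: in=∅ out={j,t}
  B1: in={j,t} out={j,t}
  B2: in={j,t} out={j,t,v}
  B3: in={t} out={j,t}
  B4: in={j,t,v} out={j}
  B5: in={j} out={j}
  B6: in={j} out=∅

live-out(B3) = ["j", "t"]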